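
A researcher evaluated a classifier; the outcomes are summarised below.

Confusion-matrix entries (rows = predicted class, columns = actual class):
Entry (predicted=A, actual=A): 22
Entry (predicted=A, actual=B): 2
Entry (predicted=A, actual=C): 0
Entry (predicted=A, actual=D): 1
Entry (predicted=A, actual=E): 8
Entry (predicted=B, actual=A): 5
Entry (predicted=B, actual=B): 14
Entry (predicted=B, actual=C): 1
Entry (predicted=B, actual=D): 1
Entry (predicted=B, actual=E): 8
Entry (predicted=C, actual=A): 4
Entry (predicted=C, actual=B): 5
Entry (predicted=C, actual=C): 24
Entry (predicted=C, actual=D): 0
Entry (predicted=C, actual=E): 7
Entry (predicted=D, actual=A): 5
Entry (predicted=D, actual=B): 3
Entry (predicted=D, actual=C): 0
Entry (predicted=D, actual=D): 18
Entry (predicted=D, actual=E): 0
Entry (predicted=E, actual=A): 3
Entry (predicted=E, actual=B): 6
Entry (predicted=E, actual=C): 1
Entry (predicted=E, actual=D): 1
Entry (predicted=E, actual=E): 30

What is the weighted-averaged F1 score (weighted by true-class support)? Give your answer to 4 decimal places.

0.6325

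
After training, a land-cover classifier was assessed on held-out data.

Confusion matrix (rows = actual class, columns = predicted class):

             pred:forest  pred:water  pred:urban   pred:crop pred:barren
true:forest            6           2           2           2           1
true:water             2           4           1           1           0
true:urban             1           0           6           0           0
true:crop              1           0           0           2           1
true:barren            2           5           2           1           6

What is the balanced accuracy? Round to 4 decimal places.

Balanced accuracy = mean of per-class recall.
  forest: recall = 6/13 = 0.46154
  water: recall = 4/8 = 0.50000
  urban: recall = 6/7 = 0.85714
  crop: recall = 2/4 = 0.50000
  barren: recall = 6/16 = 0.37500
Mean = (0.46154 + 0.50000 + 0.85714 + 0.50000 + 0.37500) / 5 = 0.5387

0.5387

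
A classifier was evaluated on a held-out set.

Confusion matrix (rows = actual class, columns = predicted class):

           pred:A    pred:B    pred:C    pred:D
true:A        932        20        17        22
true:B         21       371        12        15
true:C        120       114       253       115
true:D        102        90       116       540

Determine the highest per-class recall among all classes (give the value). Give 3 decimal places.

0.940

Per-class recall (TP/(TP+FN)):
  A: TP=932, FN=20+17+22=59 → 932/991 = 0.9405
  B: TP=371, FN=21+12+15=48 → 371/419 = 0.8854
  C: TP=253, FN=120+114+115=349 → 253/602 = 0.4203
  D: TP=540, FN=102+90+116=308 → 540/848 = 0.6368
Highest is class 'A' with recall = 0.940.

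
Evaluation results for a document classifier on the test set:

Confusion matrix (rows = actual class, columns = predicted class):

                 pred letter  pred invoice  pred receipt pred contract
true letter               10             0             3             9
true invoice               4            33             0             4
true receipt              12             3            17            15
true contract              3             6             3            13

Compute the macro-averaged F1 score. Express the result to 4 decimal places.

Per-class F1 score (2·TP/(2·TP+FP+FN)):
  letter: TP=10, FP=4+12+3=19, FN=0+3+9=12 → 20/51 = 0.39216
  invoice: TP=33, FP=0+3+6=9, FN=4+0+4=8 → 66/83 = 0.79518
  receipt: TP=17, FP=3+0+3=6, FN=12+3+15=30 → 34/70 = 0.48571
  contract: TP=13, FP=9+4+15=28, FN=3+6+3=12 → 26/66 = 0.39394
Macro-F1 score = mean = (0.39216 + 0.79518 + 0.48571 + 0.39394) / 4 = 0.5167

0.5167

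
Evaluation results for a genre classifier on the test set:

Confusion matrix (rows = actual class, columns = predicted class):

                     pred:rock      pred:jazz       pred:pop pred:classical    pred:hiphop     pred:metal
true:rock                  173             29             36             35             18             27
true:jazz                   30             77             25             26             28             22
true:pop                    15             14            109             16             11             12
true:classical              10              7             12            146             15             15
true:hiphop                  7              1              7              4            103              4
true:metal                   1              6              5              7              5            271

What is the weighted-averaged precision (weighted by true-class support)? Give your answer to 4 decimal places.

Per-class precision (TP/(TP+FP)):
  rock: TP=173, FP=30+15+10+7+1=63 → 173/236 = 0.73305
  jazz: TP=77, FP=29+14+7+1+6=57 → 77/134 = 0.57463
  pop: TP=109, FP=36+25+12+7+5=85 → 109/194 = 0.56186
  classical: TP=146, FP=35+26+16+4+7=88 → 146/234 = 0.62393
  hiphop: TP=103, FP=18+28+11+15+5=77 → 103/180 = 0.57222
  metal: TP=271, FP=27+22+12+15+4=80 → 271/351 = 0.77208
Weighted-precision = Σ (supportᵢ/N)·precisionᵢ with N=1329: (318/1329)·0.73305 + (208/1329)·0.57463 + (177/1329)·0.56186 + (205/1329)·0.62393 + (126/1329)·0.57222 + (295/1329)·0.77208 = 0.6620

0.6620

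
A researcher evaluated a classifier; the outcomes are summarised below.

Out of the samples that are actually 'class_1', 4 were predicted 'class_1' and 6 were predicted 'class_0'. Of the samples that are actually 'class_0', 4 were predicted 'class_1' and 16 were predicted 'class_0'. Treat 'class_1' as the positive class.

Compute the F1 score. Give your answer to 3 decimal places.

Precision = TP/(TP+FP) = 4/8 = 0.5000
Recall = TP/(TP+FN) = 4/10 = 0.4000
F1 = 2·TP/(2·TP+FP+FN) = 8/18 = 0.444

0.444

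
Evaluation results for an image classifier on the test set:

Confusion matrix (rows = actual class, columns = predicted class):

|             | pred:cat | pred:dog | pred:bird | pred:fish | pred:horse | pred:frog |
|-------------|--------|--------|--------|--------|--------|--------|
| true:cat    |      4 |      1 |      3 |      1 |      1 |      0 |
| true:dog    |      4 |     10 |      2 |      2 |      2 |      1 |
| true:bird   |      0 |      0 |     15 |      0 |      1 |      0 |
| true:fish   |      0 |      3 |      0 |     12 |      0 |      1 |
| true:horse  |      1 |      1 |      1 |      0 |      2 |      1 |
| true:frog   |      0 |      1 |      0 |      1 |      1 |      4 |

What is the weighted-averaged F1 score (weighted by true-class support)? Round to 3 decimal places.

0.610

Per-class F1 score (2·TP/(2·TP+FP+FN)):
  cat: TP=4, FP=4+0+0+1+0=5, FN=1+3+1+1+0=6 → 8/19 = 0.4211
  dog: TP=10, FP=1+0+3+1+1=6, FN=4+2+2+2+1=11 → 20/37 = 0.5405
  bird: TP=15, FP=3+2+0+1+0=6, FN=0+0+0+1+0=1 → 30/37 = 0.8108
  fish: TP=12, FP=1+2+0+0+1=4, FN=0+3+0+0+1=4 → 24/32 = 0.7500
  horse: TP=2, FP=1+2+1+0+1=5, FN=1+1+1+0+1=4 → 4/13 = 0.3077
  frog: TP=4, FP=0+1+0+1+1=3, FN=0+1+0+1+1=3 → 8/14 = 0.5714
Weighted-F1 score = Σ (supportᵢ/N)·F1 scoreᵢ with N=76: (10/76)·0.4211 + (21/76)·0.5405 + (16/76)·0.8108 + (16/76)·0.7500 + (6/76)·0.3077 + (7/76)·0.5714 = 0.610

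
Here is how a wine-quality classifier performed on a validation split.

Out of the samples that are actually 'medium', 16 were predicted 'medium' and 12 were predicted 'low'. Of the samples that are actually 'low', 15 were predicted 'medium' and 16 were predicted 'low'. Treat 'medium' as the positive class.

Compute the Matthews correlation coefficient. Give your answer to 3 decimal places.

0.088

MCC = (TP·TN − FP·FN) / √((TP+FP)(TP+FN)(TN+FP)(TN+FN))
Numerator = 16·16 − 15·12 = 76
Denominator = √(31·28·31·28) = √753424 = 868.0000
MCC = 76 / 868.0000 = 0.088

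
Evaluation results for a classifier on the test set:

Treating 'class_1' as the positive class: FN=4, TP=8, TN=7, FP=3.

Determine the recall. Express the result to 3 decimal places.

0.667

Recall = TP/(TP+FN) = 8/(8+4) = 8/12 = 0.667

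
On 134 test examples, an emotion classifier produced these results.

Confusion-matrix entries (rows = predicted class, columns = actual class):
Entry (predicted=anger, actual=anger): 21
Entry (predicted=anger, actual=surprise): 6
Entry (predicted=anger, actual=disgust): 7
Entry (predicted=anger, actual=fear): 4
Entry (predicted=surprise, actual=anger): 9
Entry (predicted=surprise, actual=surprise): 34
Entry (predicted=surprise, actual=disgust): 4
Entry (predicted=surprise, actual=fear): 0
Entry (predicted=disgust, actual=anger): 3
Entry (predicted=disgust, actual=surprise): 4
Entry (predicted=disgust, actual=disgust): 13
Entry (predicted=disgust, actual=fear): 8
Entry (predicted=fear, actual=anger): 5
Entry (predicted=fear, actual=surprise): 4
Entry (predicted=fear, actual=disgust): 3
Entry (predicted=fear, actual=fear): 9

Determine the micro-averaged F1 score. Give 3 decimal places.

Micro-averaging pools counts across classes: ΣTP=77, ΣFP=57, ΣFN=57.
Micro-F1 score = 2·TP/(2·TP+FP+FN) on pooled counts = 0.575 (equals overall accuracy in single-label multiclass).

0.575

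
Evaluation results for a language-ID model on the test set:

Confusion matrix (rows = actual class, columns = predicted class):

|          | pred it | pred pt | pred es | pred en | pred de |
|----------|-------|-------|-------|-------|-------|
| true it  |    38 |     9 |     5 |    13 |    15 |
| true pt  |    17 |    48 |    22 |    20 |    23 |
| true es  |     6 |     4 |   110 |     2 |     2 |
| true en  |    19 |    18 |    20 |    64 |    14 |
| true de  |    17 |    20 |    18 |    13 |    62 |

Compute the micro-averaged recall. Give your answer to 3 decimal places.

Micro-averaging pools counts across classes: ΣTP=322, ΣFP=277, ΣFN=277.
Micro-recall = TP/(TP+FN) on pooled counts = 0.538 (equals overall accuracy in single-label multiclass).

0.538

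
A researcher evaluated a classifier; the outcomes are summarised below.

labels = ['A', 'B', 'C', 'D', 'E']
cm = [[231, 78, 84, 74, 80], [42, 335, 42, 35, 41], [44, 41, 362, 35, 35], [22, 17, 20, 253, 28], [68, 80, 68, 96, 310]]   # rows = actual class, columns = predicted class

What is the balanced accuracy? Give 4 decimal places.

0.6084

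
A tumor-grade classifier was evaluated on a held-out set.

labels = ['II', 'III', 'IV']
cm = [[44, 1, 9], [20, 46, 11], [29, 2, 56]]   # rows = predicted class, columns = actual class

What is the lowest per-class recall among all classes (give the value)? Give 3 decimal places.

Per-class recall (TP/(TP+FN)):
  II: TP=44, FN=20+29=49 → 44/93 = 0.4731
  III: TP=46, FN=1+2=3 → 46/49 = 0.9388
  IV: TP=56, FN=9+11=20 → 56/76 = 0.7368
Lowest is class 'II' with recall = 0.473.

0.473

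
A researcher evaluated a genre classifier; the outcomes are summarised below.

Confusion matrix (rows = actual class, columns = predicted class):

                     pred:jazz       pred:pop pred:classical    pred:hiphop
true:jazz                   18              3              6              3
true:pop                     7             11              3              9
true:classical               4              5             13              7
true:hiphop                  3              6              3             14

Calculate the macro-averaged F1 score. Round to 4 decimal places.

0.4842

Per-class F1 score (2·TP/(2·TP+FP+FN)):
  jazz: TP=18, FP=7+4+3=14, FN=3+6+3=12 → 36/62 = 0.58065
  pop: TP=11, FP=3+5+6=14, FN=7+3+9=19 → 22/55 = 0.40000
  classical: TP=13, FP=6+3+3=12, FN=4+5+7=16 → 26/54 = 0.48148
  hiphop: TP=14, FP=3+9+7=19, FN=3+6+3=12 → 28/59 = 0.47458
Macro-F1 score = mean = (0.58065 + 0.40000 + 0.48148 + 0.47458) / 4 = 0.4842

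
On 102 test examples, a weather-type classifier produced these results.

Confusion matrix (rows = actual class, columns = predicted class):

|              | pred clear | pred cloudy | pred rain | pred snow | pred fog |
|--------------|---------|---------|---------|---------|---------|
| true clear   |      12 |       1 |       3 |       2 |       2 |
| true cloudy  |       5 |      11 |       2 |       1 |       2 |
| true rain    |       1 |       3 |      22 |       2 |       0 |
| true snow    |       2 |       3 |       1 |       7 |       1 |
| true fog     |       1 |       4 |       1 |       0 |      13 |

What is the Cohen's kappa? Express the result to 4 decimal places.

0.5398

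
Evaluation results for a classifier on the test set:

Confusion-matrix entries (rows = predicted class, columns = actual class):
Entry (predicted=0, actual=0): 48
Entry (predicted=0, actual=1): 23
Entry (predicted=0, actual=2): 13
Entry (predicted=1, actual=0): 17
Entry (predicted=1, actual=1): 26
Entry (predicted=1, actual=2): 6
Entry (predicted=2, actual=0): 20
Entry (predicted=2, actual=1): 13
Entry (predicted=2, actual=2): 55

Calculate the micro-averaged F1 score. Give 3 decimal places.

Micro-averaging pools counts across classes: ΣTP=129, ΣFP=92, ΣFN=92.
Micro-F1 score = 2·TP/(2·TP+FP+FN) on pooled counts = 0.584 (equals overall accuracy in single-label multiclass).

0.584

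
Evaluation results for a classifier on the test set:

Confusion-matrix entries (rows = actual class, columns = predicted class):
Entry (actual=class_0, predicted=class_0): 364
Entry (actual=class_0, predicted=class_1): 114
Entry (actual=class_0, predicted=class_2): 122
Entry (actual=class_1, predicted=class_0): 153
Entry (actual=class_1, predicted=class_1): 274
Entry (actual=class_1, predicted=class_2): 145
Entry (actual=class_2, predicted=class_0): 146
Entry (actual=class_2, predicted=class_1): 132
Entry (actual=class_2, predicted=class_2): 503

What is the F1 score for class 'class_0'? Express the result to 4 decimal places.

0.5764

Treat 'class_0' as positive and all other classes as negative.
F1 score = 2·TP/(2·TP+FP+FN).
class_0: TP=364, FP=153+146=299, FN=114+122=236 → 728/1263 = 0.57641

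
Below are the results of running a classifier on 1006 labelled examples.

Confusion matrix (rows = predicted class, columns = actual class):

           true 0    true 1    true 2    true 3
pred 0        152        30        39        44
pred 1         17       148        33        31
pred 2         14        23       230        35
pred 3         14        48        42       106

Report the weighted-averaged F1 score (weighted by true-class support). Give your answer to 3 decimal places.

0.632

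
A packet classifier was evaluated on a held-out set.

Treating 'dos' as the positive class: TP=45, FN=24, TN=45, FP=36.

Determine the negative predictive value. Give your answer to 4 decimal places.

0.6522

NPV = TN/(TN+FN) = 45/(45+24) = 0.6522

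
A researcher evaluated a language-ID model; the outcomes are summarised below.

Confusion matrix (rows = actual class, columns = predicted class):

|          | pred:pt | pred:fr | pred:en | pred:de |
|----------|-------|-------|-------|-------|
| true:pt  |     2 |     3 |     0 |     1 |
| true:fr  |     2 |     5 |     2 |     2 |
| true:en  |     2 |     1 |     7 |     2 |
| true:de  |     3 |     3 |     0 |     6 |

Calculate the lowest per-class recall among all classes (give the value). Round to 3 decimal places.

0.333

Per-class recall (TP/(TP+FN)):
  pt: TP=2, FN=3+0+1=4 → 2/6 = 0.3333
  fr: TP=5, FN=2+2+2=6 → 5/11 = 0.4545
  en: TP=7, FN=2+1+2=5 → 7/12 = 0.5833
  de: TP=6, FN=3+3+0=6 → 6/12 = 0.5000
Lowest is class 'pt' with recall = 0.333.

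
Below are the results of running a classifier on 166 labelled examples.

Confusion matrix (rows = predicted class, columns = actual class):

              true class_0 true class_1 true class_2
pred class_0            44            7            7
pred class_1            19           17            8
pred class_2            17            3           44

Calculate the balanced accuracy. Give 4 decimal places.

0.6418

Balanced accuracy = mean of per-class recall.
  class_0: recall = 44/80 = 0.55000
  class_1: recall = 17/27 = 0.62963
  class_2: recall = 44/59 = 0.74576
Mean = (0.55000 + 0.62963 + 0.74576) / 3 = 0.6418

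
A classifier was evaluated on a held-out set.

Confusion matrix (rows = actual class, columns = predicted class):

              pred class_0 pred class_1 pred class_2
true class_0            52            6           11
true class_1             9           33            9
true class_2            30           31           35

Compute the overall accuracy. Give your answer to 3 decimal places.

Accuracy = trace / total = (52+33+35=120) / 216 = 120/216 = 0.556

0.556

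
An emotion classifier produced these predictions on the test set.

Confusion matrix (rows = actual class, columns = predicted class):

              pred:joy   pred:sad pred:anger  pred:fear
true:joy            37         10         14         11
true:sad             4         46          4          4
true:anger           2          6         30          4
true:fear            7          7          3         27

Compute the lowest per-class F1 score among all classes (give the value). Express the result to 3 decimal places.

0.600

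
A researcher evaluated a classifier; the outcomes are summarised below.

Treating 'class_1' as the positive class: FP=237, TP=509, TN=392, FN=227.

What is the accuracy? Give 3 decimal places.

Accuracy = (TP+TN)/N = (509+392)/1365 = 0.660

0.660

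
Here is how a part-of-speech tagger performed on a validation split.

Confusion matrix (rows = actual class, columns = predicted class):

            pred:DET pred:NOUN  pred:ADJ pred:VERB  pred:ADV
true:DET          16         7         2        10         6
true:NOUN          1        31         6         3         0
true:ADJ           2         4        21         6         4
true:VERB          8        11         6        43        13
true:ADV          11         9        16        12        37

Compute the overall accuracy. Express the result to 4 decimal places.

0.5193

Accuracy = trace / total = (16+31+21+43+37=148) / 285 = 148/285 = 0.5193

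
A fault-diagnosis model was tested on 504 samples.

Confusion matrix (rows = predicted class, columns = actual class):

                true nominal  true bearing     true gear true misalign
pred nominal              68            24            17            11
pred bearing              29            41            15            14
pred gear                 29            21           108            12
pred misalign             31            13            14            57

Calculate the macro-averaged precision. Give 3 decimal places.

0.528

Per-class precision (TP/(TP+FP)):
  nominal: TP=68, FP=24+17+11=52 → 68/120 = 0.5667
  bearing: TP=41, FP=29+15+14=58 → 41/99 = 0.4141
  gear: TP=108, FP=29+21+12=62 → 108/170 = 0.6353
  misalign: TP=57, FP=31+13+14=58 → 57/115 = 0.4957
Macro-precision = mean = (0.5667 + 0.4141 + 0.6353 + 0.4957) / 4 = 0.528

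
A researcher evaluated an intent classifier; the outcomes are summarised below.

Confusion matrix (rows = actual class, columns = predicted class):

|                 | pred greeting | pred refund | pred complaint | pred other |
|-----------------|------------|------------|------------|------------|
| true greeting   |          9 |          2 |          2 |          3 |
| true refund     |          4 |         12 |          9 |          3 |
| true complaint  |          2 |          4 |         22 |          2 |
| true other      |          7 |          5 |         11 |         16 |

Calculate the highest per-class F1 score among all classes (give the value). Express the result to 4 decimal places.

0.5946

Per-class F1 score (2·TP/(2·TP+FP+FN)):
  greeting: TP=9, FP=4+2+7=13, FN=2+2+3=7 → 18/38 = 0.47368
  refund: TP=12, FP=2+4+5=11, FN=4+9+3=16 → 24/51 = 0.47059
  complaint: TP=22, FP=2+9+11=22, FN=2+4+2=8 → 44/74 = 0.59459
  other: TP=16, FP=3+3+2=8, FN=7+5+11=23 → 32/63 = 0.50794
Highest is class 'complaint' with F1 score = 0.5946.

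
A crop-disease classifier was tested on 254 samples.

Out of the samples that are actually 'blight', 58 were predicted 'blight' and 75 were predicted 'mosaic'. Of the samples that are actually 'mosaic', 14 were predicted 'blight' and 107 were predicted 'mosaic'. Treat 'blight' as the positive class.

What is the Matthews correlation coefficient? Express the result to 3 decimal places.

MCC = (TP·TN − FP·FN) / √((TP+FP)(TP+FN)(TN+FP)(TN+FN))
Numerator = 58·107 − 14·75 = 5156
Denominator = √(72·133·121·182) = √210882672 = 14521.7999
MCC = 5156 / 14521.7999 = 0.355

0.355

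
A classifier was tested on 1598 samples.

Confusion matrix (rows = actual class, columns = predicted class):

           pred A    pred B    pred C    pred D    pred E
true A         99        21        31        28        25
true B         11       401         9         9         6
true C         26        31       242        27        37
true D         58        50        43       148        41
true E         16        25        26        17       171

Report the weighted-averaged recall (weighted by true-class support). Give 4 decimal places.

Per-class recall (TP/(TP+FN)):
  A: TP=99, FN=21+31+28+25=105 → 99/204 = 0.48529
  B: TP=401, FN=11+9+9+6=35 → 401/436 = 0.91972
  C: TP=242, FN=26+31+27+37=121 → 242/363 = 0.66667
  D: TP=148, FN=58+50+43+41=192 → 148/340 = 0.43529
  E: TP=171, FN=16+25+26+17=84 → 171/255 = 0.67059
Weighted-recall = Σ (supportᵢ/N)·recallᵢ with N=1598: (204/1598)·0.48529 + (436/1598)·0.91972 + (363/1598)·0.66667 + (340/1598)·0.43529 + (255/1598)·0.67059 = 0.6640

0.6640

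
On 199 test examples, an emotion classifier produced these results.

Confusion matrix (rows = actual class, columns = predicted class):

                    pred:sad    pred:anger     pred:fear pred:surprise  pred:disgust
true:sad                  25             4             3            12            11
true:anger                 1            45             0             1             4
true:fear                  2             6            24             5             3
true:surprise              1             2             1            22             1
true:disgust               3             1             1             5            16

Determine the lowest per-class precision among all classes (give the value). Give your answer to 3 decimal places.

0.457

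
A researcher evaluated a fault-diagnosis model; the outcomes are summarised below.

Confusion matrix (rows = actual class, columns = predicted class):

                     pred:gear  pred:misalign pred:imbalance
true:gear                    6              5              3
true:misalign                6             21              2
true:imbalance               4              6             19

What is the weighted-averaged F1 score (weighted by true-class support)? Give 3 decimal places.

0.644

Per-class F1 score (2·TP/(2·TP+FP+FN)):
  gear: TP=6, FP=6+4=10, FN=5+3=8 → 12/30 = 0.4000
  misalign: TP=21, FP=5+6=11, FN=6+2=8 → 42/61 = 0.6885
  imbalance: TP=19, FP=3+2=5, FN=4+6=10 → 38/53 = 0.7170
Weighted-F1 score = Σ (supportᵢ/N)·F1 scoreᵢ with N=72: (14/72)·0.4000 + (29/72)·0.6885 + (29/72)·0.7170 = 0.644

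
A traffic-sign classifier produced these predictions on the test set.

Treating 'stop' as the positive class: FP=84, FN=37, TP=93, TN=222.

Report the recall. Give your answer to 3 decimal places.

Recall = TP/(TP+FN) = 93/(93+37) = 93/130 = 0.715

0.715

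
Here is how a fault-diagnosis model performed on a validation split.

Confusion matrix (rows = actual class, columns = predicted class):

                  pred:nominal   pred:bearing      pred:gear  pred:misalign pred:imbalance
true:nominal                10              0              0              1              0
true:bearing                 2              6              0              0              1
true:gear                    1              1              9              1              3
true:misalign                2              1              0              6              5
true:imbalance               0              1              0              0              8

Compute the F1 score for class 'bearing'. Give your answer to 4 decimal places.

0.6667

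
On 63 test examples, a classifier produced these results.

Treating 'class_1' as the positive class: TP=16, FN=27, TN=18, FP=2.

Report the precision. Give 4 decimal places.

0.8889

Precision = TP/(TP+FP) = 16/(16+2) = 16/18 = 0.8889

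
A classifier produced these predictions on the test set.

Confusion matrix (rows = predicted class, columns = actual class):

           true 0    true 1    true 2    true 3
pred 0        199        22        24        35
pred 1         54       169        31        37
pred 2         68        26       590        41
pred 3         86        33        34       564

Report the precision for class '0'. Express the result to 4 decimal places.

0.7107

Treat '0' as positive and all other classes as negative.
precision = TP/(TP+FP).
0: TP=199, FP=22+24+35=81 → 199/280 = 0.71071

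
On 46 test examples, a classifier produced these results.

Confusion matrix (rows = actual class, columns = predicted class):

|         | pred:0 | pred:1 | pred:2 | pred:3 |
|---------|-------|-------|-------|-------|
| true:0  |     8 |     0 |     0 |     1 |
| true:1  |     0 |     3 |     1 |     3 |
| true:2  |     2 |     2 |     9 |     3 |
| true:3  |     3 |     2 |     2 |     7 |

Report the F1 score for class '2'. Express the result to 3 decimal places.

0.643

Take TP from the diagonal, FP from the rest of the '2' prediction marginal, FN from the rest of the '2' actual marginal.
F1 score = 2·TP/(2·TP+FP+FN).
2: TP=9, FP=0+1+2=3, FN=2+2+3=7 → 18/28 = 0.6429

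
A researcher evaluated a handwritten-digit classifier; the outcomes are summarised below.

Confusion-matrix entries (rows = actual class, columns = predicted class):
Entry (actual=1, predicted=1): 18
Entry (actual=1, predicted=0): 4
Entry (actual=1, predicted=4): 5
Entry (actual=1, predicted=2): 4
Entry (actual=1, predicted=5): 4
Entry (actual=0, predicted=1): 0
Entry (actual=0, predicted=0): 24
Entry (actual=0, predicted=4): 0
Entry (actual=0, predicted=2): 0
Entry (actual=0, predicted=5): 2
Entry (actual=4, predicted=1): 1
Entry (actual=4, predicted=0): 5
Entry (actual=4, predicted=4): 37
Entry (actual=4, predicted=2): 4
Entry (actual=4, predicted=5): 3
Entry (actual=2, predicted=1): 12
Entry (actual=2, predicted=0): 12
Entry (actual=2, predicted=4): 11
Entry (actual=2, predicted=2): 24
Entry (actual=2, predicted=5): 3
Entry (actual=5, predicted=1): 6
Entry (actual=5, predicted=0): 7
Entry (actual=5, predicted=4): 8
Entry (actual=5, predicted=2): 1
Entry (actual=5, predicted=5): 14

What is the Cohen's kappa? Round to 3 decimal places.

Observed agreement pₒ = trace/N = 117/209 = 0.5598
Expected agreement pₑ = Σ (rowᵢ·colᵢ)/N² = (35·37 + 26·52 + 50·61 + 62·33 + 36·26)/209² = 0.1987
κ = (pₒ − pₑ)/(1 − pₑ) = (0.5598 − 0.1987)/(1 − 0.1987) = 0.451

0.451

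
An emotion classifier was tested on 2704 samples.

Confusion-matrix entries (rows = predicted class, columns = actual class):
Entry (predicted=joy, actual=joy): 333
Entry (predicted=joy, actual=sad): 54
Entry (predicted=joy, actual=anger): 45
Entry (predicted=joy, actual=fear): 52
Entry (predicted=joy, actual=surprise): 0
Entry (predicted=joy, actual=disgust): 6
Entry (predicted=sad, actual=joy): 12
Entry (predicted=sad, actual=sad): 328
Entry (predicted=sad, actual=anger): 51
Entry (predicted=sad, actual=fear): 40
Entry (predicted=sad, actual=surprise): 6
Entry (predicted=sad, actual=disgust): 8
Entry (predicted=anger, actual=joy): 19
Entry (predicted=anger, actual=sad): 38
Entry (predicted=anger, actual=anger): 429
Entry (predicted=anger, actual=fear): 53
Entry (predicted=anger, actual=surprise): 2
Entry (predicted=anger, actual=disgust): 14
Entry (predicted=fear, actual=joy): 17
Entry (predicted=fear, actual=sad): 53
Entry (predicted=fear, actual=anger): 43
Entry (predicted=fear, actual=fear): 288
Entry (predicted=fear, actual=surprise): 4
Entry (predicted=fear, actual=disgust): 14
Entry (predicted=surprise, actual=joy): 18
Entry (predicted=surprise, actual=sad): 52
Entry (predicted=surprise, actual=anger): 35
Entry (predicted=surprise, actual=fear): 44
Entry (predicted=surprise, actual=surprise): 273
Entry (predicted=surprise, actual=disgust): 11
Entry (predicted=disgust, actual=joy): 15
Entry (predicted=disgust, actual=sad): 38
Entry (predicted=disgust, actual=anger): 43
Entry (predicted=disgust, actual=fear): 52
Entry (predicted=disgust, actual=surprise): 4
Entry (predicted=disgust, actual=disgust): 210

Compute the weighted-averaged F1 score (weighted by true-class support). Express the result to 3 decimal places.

0.684

Per-class F1 score (2·TP/(2·TP+FP+FN)):
  joy: TP=333, FP=54+45+52+0+6=157, FN=12+19+17+18+15=81 → 666/904 = 0.7367
  sad: TP=328, FP=12+51+40+6+8=117, FN=54+38+53+52+38=235 → 656/1008 = 0.6508
  anger: TP=429, FP=19+38+53+2+14=126, FN=45+51+43+35+43=217 → 858/1201 = 0.7144
  fear: TP=288, FP=17+53+43+4+14=131, FN=52+40+53+44+52=241 → 576/948 = 0.6076
  surprise: TP=273, FP=18+52+35+44+11=160, FN=0+6+2+4+4=16 → 546/722 = 0.7562
  disgust: TP=210, FP=15+38+43+52+4=152, FN=6+8+14+14+11=53 → 420/625 = 0.6720
Weighted-F1 score = Σ (supportᵢ/N)·F1 scoreᵢ with N=2704: (414/2704)·0.7367 + (563/2704)·0.6508 + (646/2704)·0.7144 + (529/2704)·0.6076 + (289/2704)·0.7562 + (263/2704)·0.6720 = 0.684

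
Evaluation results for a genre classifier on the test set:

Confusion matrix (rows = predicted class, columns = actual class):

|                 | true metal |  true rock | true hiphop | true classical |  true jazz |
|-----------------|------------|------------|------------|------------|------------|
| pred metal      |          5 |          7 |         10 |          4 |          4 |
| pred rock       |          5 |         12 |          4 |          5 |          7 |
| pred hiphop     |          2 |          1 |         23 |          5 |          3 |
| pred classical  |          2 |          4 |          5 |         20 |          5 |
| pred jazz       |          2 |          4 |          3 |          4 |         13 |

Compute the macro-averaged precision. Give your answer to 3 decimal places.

0.452

Per-class precision (TP/(TP+FP)):
  metal: TP=5, FP=7+10+4+4=25 → 5/30 = 0.1667
  rock: TP=12, FP=5+4+5+7=21 → 12/33 = 0.3636
  hiphop: TP=23, FP=2+1+5+3=11 → 23/34 = 0.6765
  classical: TP=20, FP=2+4+5+5=16 → 20/36 = 0.5556
  jazz: TP=13, FP=2+4+3+4=13 → 13/26 = 0.5000
Macro-precision = mean = (0.1667 + 0.3636 + 0.6765 + 0.5556 + 0.5000) / 5 = 0.452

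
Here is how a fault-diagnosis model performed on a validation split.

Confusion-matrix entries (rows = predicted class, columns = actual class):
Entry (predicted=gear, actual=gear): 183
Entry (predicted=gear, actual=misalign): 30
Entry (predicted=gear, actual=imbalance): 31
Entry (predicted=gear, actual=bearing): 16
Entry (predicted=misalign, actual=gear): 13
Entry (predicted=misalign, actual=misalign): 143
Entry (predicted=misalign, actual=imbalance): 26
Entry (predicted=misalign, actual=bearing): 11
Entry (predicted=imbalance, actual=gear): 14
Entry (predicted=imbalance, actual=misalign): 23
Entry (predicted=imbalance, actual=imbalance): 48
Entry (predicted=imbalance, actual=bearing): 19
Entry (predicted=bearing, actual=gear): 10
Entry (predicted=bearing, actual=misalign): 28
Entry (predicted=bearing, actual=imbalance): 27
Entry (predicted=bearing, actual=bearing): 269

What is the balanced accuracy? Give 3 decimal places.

0.672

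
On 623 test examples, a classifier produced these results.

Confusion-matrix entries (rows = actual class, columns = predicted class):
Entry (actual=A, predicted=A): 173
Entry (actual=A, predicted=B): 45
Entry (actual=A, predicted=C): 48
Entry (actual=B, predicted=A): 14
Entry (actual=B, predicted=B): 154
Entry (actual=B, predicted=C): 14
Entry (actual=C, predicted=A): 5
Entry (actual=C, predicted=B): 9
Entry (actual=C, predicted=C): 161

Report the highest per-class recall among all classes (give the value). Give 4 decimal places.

0.9200

Per-class recall (TP/(TP+FN)):
  A: TP=173, FN=45+48=93 → 173/266 = 0.65038
  B: TP=154, FN=14+14=28 → 154/182 = 0.84615
  C: TP=161, FN=5+9=14 → 161/175 = 0.92000
Highest is class 'C' with recall = 0.9200.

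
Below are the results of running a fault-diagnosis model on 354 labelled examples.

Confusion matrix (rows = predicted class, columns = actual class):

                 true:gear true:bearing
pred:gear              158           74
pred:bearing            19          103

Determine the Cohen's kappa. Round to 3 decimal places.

Observed agreement pₒ = trace/N = 261/354 = 0.7373
Expected agreement pₑ = Σ (rowᵢ·colᵢ)/N² = (177·232 + 177·122)/354² = 0.5000
κ = (pₒ − pₑ)/(1 − pₑ) = (0.7373 − 0.5000)/(1 − 0.5000) = 0.475

0.475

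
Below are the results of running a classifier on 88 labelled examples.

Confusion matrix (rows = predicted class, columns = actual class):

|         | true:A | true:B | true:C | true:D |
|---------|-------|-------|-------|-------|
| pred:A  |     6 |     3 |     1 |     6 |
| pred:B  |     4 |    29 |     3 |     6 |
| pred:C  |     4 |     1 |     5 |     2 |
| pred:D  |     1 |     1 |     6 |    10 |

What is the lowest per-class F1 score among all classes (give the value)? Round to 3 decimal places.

Per-class F1 score (2·TP/(2·TP+FP+FN)):
  A: TP=6, FP=3+1+6=10, FN=4+4+1=9 → 12/31 = 0.3871
  B: TP=29, FP=4+3+6=13, FN=3+1+1=5 → 58/76 = 0.7632
  C: TP=5, FP=4+1+2=7, FN=1+3+6=10 → 10/27 = 0.3704
  D: TP=10, FP=1+1+6=8, FN=6+6+2=14 → 20/42 = 0.4762
Lowest is class 'C' with F1 score = 0.370.

0.370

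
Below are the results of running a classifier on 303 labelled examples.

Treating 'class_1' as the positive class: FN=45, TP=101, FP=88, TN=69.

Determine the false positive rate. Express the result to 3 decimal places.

0.561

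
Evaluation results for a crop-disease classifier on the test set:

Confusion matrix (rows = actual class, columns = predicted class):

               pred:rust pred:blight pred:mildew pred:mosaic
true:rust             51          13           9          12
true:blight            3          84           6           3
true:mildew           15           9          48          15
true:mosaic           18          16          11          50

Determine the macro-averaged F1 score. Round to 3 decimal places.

0.633

Per-class F1 score (2·TP/(2·TP+FP+FN)):
  rust: TP=51, FP=3+15+18=36, FN=13+9+12=34 → 102/172 = 0.5930
  blight: TP=84, FP=13+9+16=38, FN=3+6+3=12 → 168/218 = 0.7706
  mildew: TP=48, FP=9+6+11=26, FN=15+9+15=39 → 96/161 = 0.5963
  mosaic: TP=50, FP=12+3+15=30, FN=18+16+11=45 → 100/175 = 0.5714
Macro-F1 score = mean = (0.5930 + 0.7706 + 0.5963 + 0.5714) / 4 = 0.633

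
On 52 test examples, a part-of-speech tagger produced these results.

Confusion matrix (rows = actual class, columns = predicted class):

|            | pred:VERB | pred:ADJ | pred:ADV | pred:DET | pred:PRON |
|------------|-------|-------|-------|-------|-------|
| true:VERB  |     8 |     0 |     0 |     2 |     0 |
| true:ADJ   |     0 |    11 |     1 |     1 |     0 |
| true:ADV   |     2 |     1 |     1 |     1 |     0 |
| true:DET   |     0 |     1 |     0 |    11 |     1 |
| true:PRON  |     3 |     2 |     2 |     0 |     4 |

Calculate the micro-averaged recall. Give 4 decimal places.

Micro-averaging pools counts across classes: ΣTP=35, ΣFP=17, ΣFN=17.
Micro-recall = TP/(TP+FN) on pooled counts = 0.6731 (equals overall accuracy in single-label multiclass).

0.6731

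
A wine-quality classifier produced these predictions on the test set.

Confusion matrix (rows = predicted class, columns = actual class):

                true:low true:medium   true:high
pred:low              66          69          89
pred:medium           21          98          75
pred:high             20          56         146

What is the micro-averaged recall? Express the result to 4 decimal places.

0.4844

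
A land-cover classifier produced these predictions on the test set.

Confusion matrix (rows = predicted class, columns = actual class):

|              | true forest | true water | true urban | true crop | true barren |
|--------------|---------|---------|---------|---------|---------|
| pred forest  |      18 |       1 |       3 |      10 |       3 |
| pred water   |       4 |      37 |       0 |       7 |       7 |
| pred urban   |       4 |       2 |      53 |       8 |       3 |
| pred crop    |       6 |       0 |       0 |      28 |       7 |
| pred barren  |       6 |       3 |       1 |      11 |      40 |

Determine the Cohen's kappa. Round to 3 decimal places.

Observed agreement pₒ = trace/N = 176/262 = 0.6718
Expected agreement pₑ = Σ (rowᵢ·colᵢ)/N² = (38·35 + 43·55 + 57·70 + 64·41 + 60·61)/262² = 0.2035
κ = (pₒ − pₑ)/(1 − pₑ) = (0.6718 − 0.2035)/(1 − 0.2035) = 0.588

0.588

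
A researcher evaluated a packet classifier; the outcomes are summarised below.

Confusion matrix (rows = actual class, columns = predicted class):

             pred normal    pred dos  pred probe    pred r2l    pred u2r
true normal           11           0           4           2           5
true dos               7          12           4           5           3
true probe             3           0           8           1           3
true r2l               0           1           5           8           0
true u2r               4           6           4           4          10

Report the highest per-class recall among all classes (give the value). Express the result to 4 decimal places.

0.5714

Per-class recall (TP/(TP+FN)):
  normal: TP=11, FN=0+4+2+5=11 → 11/22 = 0.50000
  dos: TP=12, FN=7+4+5+3=19 → 12/31 = 0.38710
  probe: TP=8, FN=3+0+1+3=7 → 8/15 = 0.53333
  r2l: TP=8, FN=0+1+5+0=6 → 8/14 = 0.57143
  u2r: TP=10, FN=4+6+4+4=18 → 10/28 = 0.35714
Highest is class 'r2l' with recall = 0.5714.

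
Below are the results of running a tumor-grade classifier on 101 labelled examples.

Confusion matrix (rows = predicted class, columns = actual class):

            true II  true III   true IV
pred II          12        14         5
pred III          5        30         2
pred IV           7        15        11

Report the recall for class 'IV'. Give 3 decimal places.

0.611

Take TP from the diagonal, FP from the rest of the 'IV' prediction marginal, FN from the rest of the 'IV' actual marginal.
recall = TP/(TP+FN).
IV: TP=11, FN=5+2=7 → 11/18 = 0.6111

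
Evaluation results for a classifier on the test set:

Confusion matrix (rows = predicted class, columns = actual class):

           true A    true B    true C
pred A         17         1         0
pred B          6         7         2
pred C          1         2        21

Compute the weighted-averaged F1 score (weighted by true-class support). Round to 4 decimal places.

Per-class F1 score (2·TP/(2·TP+FP+FN)):
  A: TP=17, FP=1+0=1, FN=6+1=7 → 34/42 = 0.80952
  B: TP=7, FP=6+2=8, FN=1+2=3 → 14/25 = 0.56000
  C: TP=21, FP=1+2=3, FN=0+2=2 → 42/47 = 0.89362
Weighted-F1 score = Σ (supportᵢ/N)·F1 scoreᵢ with N=57: (24/57)·0.80952 + (10/57)·0.56000 + (23/57)·0.89362 = 0.7997

0.7997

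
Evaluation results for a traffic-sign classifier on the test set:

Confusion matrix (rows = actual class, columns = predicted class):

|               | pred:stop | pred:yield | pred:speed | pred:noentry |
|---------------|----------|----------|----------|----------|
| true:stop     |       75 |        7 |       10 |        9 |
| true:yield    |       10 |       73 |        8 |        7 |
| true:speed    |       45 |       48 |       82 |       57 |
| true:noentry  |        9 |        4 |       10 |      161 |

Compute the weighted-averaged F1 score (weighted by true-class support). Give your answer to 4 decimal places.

0.6152

Per-class F1 score (2·TP/(2·TP+FP+FN)):
  stop: TP=75, FP=10+45+9=64, FN=7+10+9=26 → 150/240 = 0.62500
  yield: TP=73, FP=7+48+4=59, FN=10+8+7=25 → 146/230 = 0.63478
  speed: TP=82, FP=10+8+10=28, FN=45+48+57=150 → 164/342 = 0.47953
  noentry: TP=161, FP=9+7+57=73, FN=9+4+10=23 → 322/418 = 0.77033
Weighted-F1 score = Σ (supportᵢ/N)·F1 scoreᵢ with N=615: (101/615)·0.62500 + (98/615)·0.63478 + (232/615)·0.47953 + (184/615)·0.77033 = 0.6152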